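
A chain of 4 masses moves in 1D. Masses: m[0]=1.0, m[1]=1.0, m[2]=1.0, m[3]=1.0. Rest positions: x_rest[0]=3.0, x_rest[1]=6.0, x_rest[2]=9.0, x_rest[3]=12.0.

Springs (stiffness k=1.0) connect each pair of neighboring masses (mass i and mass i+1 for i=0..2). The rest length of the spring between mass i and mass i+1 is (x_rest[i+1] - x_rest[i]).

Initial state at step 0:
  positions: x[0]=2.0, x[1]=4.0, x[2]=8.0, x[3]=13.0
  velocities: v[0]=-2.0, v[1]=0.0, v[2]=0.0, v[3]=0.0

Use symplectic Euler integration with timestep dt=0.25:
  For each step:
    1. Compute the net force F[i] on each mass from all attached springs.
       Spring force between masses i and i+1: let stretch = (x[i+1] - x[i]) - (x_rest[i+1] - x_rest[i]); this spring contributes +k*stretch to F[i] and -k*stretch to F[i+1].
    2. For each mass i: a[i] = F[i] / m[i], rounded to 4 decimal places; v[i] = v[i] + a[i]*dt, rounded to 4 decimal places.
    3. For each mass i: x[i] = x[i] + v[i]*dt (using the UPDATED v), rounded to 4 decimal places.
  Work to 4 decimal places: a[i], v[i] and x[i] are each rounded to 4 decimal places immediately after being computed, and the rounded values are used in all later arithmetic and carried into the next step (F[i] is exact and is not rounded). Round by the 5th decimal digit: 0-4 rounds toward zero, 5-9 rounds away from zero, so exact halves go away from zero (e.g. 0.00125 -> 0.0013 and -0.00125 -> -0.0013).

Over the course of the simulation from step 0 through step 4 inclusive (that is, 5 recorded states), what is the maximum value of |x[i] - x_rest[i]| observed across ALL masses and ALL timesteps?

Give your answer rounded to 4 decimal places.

Step 0: x=[2.0000 4.0000 8.0000 13.0000] v=[-2.0000 0.0000 0.0000 0.0000]
Step 1: x=[1.4375 4.1250 8.0625 12.8750] v=[-2.2500 0.5000 0.2500 -0.5000]
Step 2: x=[0.8555 4.3281 8.1797 12.6367] v=[-2.3281 0.8125 0.4688 -0.9531]
Step 3: x=[0.3030 4.5549 8.3348 12.3074] v=[-2.2100 0.9073 0.6202 -1.3174]
Step 4: x=[-0.1713 4.7522 8.5019 11.9173] v=[-1.8970 0.7893 0.6684 -1.5606]
Max displacement = 3.1713

Answer: 3.1713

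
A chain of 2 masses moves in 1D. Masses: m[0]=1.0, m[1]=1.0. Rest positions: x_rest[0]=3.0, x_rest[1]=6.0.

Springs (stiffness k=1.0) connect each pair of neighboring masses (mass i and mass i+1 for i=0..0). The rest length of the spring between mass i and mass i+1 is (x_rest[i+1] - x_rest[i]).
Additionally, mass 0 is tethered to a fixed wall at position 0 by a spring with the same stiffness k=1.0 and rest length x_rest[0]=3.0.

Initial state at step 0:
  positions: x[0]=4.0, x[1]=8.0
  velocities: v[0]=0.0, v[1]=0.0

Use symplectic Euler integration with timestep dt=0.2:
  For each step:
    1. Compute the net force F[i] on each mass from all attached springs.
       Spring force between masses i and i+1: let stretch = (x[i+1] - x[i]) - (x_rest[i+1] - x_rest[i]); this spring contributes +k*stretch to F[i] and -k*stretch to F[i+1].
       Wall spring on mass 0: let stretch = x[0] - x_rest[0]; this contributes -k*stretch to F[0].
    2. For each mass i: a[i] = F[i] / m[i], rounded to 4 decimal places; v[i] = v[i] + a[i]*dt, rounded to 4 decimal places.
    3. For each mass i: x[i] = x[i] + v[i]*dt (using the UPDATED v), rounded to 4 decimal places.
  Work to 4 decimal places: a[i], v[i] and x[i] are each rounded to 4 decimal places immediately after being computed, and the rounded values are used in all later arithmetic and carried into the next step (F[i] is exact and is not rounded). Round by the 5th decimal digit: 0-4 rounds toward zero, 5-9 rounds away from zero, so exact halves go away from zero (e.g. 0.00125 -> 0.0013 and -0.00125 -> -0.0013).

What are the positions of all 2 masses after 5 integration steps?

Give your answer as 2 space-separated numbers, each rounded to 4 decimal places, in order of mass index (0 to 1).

Answer: 3.9492 7.4526

Derivation:
Step 0: x=[4.0000 8.0000] v=[0.0000 0.0000]
Step 1: x=[4.0000 7.9600] v=[0.0000 -0.2000]
Step 2: x=[3.9984 7.8816] v=[-0.0080 -0.3920]
Step 3: x=[3.9922 7.7679] v=[-0.0310 -0.5686]
Step 4: x=[3.9773 7.6232] v=[-0.0743 -0.7237]
Step 5: x=[3.9492 7.4526] v=[-0.1406 -0.8529]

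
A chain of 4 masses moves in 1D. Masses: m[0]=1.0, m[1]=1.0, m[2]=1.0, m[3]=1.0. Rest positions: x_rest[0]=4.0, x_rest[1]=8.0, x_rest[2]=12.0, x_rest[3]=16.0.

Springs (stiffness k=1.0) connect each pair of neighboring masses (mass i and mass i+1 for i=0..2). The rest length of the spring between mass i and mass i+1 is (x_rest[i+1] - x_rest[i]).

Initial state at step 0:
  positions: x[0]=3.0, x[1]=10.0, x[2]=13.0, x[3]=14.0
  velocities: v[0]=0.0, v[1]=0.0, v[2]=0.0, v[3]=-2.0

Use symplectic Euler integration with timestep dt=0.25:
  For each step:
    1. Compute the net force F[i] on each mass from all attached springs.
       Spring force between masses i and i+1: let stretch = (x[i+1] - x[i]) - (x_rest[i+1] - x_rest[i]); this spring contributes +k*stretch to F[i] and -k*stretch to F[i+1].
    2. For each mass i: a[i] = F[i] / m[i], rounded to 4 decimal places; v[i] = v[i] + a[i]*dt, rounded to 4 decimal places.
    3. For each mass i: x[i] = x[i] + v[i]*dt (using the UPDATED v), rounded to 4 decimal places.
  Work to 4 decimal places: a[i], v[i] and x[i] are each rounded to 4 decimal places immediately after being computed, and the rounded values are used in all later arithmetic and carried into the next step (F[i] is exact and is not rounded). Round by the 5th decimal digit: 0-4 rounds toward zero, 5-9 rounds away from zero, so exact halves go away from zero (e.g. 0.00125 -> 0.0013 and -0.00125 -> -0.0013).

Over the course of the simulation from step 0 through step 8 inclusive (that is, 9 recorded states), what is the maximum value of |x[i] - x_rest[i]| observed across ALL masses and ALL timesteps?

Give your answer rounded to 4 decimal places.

Answer: 2.7903

Derivation:
Step 0: x=[3.0000 10.0000 13.0000 14.0000] v=[0.0000 0.0000 0.0000 -2.0000]
Step 1: x=[3.1875 9.7500 12.8750 13.6875] v=[0.7500 -1.0000 -0.5000 -1.2500]
Step 2: x=[3.5352 9.2852 12.6055 13.5742] v=[1.3906 -1.8594 -1.0781 -0.4531]
Step 3: x=[3.9922 8.6685 12.1890 13.6504] v=[1.8281 -2.4668 -1.6660 0.3047]
Step 4: x=[4.4915 7.9796 11.6438 13.8853] v=[1.9972 -2.7558 -2.1808 0.9394]
Step 5: x=[4.9588 7.3017 11.0097 14.2301] v=[1.8692 -2.7118 -2.5365 1.3790]
Step 6: x=[5.3225 6.7091 10.3451 14.6236] v=[1.4549 -2.3705 -2.6584 1.5739]
Step 7: x=[5.5229 6.2571 9.7207 14.9997] v=[0.8016 -1.8082 -2.4978 1.5043]
Step 8: x=[5.5192 5.9756 9.2097 15.2959] v=[-0.0149 -1.1259 -2.0440 1.1846]
Max displacement = 2.7903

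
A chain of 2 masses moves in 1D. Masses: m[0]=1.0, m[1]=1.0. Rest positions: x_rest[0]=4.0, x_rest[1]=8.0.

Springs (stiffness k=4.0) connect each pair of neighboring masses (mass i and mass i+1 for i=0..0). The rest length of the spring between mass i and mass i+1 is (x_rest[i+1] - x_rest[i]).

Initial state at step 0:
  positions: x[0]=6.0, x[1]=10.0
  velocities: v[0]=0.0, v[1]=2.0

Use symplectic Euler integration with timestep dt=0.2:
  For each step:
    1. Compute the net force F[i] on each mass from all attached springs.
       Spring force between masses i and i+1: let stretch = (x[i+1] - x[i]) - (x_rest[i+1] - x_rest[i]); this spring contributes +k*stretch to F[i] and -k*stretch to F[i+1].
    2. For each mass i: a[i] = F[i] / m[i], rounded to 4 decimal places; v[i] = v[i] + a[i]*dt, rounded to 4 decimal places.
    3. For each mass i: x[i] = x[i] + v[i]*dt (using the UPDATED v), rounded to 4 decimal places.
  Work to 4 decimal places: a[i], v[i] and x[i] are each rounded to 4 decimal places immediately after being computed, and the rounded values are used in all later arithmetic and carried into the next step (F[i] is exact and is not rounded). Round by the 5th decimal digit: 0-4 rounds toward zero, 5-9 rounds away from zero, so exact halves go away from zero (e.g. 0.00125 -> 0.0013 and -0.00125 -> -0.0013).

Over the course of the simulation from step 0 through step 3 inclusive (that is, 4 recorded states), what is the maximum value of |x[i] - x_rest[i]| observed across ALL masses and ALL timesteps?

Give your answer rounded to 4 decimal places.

Answer: 2.9645

Derivation:
Step 0: x=[6.0000 10.0000] v=[0.0000 2.0000]
Step 1: x=[6.0000 10.4000] v=[0.0000 2.0000]
Step 2: x=[6.0640 10.7360] v=[0.3200 1.6800]
Step 3: x=[6.2355 10.9645] v=[0.8576 1.1424]
Max displacement = 2.9645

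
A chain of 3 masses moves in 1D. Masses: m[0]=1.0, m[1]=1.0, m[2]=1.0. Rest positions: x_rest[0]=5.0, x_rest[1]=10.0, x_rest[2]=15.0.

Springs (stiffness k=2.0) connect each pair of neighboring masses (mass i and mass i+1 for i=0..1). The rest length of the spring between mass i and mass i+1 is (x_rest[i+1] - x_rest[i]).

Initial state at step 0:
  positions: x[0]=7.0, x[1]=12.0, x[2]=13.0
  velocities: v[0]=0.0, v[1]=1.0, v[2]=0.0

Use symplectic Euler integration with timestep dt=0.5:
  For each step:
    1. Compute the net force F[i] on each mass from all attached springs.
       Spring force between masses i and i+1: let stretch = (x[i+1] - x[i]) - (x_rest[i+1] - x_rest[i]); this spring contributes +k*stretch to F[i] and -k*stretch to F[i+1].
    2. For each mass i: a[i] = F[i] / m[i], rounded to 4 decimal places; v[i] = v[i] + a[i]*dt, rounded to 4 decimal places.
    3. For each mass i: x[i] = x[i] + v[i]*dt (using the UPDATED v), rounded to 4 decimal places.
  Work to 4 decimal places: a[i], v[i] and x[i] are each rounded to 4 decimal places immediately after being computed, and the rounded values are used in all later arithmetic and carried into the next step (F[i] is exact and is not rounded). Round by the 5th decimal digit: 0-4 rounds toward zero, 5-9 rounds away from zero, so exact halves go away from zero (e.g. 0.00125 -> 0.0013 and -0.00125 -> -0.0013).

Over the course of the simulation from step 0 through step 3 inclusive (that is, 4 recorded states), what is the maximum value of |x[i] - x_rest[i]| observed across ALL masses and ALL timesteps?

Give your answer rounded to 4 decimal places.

Answer: 3.1250

Derivation:
Step 0: x=[7.0000 12.0000 13.0000] v=[0.0000 1.0000 0.0000]
Step 1: x=[7.0000 10.5000 15.0000] v=[0.0000 -3.0000 4.0000]
Step 2: x=[6.2500 9.5000 17.2500] v=[-1.5000 -2.0000 4.5000]
Step 3: x=[4.6250 10.7500 18.1250] v=[-3.2500 2.5000 1.7500]
Max displacement = 3.1250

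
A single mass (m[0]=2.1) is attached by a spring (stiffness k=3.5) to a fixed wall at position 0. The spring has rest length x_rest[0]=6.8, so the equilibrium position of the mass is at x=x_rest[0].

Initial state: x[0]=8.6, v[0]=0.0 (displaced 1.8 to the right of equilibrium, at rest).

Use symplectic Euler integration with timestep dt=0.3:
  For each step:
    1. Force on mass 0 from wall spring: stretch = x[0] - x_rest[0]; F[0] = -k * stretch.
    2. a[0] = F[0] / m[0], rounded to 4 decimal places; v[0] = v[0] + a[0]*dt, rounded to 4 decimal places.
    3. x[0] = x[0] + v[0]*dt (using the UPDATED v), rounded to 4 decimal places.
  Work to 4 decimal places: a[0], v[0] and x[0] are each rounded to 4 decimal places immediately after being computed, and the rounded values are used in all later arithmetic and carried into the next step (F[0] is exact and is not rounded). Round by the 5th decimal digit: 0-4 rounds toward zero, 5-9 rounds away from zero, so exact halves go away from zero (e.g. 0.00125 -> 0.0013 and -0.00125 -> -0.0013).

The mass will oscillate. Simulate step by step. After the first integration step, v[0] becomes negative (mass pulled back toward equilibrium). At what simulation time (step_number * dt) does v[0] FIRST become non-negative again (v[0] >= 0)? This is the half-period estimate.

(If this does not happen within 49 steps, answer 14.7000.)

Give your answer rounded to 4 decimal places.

Answer: 2.7000

Derivation:
Step 0: x=[8.6000] v=[0.0000]
Step 1: x=[8.3300] v=[-0.9000]
Step 2: x=[7.8305] v=[-1.6650]
Step 3: x=[7.1764] v=[-2.1803]
Step 4: x=[6.4659] v=[-2.3685]
Step 5: x=[5.8055] v=[-2.2015]
Step 6: x=[5.2942] v=[-1.7043]
Step 7: x=[5.0088] v=[-0.9514]
Step 8: x=[4.9921] v=[-0.0558]
Step 9: x=[5.2466] v=[0.8482]
First v>=0 after going negative at step 9, time=2.7000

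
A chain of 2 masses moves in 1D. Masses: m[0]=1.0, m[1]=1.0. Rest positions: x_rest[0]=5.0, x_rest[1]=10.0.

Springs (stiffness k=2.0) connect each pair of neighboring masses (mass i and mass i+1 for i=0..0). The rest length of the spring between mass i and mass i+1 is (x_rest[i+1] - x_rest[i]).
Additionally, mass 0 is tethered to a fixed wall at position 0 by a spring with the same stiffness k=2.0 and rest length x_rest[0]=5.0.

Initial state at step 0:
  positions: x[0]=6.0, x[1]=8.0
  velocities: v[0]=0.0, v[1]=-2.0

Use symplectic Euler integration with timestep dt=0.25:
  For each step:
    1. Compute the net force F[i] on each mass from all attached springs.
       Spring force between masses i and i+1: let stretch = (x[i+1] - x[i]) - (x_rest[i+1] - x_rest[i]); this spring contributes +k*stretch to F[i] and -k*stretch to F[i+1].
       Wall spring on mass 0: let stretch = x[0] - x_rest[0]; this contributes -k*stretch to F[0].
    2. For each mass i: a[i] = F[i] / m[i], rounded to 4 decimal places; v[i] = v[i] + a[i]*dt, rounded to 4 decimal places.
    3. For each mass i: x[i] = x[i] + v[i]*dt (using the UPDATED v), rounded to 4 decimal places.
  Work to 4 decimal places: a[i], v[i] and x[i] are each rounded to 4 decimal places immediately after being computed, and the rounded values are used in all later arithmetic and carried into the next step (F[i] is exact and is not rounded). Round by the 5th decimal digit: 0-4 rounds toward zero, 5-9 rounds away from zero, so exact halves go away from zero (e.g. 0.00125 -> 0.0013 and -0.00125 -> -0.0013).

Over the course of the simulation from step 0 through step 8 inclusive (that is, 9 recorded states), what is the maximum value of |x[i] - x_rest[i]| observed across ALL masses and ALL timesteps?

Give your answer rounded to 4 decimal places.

Answer: 2.7272

Derivation:
Step 0: x=[6.0000 8.0000] v=[0.0000 -2.0000]
Step 1: x=[5.5000 7.8750] v=[-2.0000 -0.5000]
Step 2: x=[4.6094 8.0781] v=[-3.5625 0.8125]
Step 3: x=[3.5762 8.4727] v=[-4.1329 1.5782]
Step 4: x=[2.7080 8.8802] v=[-3.4728 1.6300]
Step 5: x=[2.2728 9.1412] v=[-1.7407 1.0439]
Step 6: x=[2.4121 9.1686] v=[0.5571 0.1097]
Step 7: x=[3.0944 8.9765] v=[2.7293 -0.7686]
Step 8: x=[4.1252 8.6741] v=[4.1232 -1.2097]
Max displacement = 2.7272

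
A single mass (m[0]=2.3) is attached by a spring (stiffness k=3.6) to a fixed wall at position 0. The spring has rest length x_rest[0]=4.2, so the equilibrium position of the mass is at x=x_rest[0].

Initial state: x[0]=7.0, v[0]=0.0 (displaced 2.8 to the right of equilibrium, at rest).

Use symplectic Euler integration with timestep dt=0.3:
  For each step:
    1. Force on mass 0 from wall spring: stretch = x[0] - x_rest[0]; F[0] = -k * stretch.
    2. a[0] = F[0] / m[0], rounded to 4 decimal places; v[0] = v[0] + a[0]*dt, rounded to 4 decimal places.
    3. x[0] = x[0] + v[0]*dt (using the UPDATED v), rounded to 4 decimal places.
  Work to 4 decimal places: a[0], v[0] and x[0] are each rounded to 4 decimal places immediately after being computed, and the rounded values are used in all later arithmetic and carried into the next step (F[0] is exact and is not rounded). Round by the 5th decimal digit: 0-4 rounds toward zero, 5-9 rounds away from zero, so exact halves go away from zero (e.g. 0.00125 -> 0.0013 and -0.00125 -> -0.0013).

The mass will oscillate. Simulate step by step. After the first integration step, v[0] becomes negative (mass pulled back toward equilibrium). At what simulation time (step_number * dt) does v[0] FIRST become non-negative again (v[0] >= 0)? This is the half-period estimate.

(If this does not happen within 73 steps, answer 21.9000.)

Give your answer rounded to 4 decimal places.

Answer: 2.7000

Derivation:
Step 0: x=[7.0000] v=[0.0000]
Step 1: x=[6.6056] v=[-1.3148]
Step 2: x=[5.8723] v=[-2.4444]
Step 3: x=[4.9034] v=[-3.2297]
Step 4: x=[3.8354] v=[-3.5600]
Step 5: x=[2.8188] v=[-3.3888]
Step 6: x=[1.9967] v=[-2.7402]
Step 7: x=[1.4850] v=[-1.7056]
Step 8: x=[1.3558] v=[-0.4307]
Step 9: x=[1.6272] v=[0.9048]
First v>=0 after going negative at step 9, time=2.7000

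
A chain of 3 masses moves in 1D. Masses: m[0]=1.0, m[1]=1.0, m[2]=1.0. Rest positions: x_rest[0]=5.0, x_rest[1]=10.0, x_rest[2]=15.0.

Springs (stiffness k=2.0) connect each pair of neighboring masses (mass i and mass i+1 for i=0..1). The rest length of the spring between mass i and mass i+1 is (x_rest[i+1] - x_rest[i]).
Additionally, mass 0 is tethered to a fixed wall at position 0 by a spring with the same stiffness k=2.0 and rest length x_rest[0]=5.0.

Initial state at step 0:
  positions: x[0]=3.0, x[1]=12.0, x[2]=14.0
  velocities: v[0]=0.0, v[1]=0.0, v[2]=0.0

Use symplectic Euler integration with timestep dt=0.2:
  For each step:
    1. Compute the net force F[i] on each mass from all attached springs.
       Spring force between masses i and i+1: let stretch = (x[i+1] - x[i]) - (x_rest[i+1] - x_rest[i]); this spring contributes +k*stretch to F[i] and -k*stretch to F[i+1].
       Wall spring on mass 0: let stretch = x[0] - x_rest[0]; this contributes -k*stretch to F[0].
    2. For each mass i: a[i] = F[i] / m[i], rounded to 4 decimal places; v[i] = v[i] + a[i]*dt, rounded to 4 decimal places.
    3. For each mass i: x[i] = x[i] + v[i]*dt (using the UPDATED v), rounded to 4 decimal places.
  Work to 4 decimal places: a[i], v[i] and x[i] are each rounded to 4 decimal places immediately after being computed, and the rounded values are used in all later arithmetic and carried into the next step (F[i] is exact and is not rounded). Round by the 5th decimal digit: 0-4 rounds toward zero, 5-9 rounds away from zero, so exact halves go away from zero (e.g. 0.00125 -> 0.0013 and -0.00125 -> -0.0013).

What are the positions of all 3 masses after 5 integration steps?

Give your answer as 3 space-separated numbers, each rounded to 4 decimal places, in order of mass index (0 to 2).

Answer: 6.7479 7.7642 15.7945

Derivation:
Step 0: x=[3.0000 12.0000 14.0000] v=[0.0000 0.0000 0.0000]
Step 1: x=[3.4800 11.4400 14.2400] v=[2.4000 -2.8000 1.2000]
Step 2: x=[4.3184 10.4672 14.6560] v=[4.1920 -4.8640 2.0800]
Step 3: x=[5.3032 9.3376 15.1369] v=[4.9242 -5.6480 2.4045]
Step 4: x=[6.1865 8.3492 15.5539] v=[4.4167 -4.9420 2.0848]
Step 5: x=[6.7479 7.7642 15.7945] v=[2.8072 -2.9252 1.2029]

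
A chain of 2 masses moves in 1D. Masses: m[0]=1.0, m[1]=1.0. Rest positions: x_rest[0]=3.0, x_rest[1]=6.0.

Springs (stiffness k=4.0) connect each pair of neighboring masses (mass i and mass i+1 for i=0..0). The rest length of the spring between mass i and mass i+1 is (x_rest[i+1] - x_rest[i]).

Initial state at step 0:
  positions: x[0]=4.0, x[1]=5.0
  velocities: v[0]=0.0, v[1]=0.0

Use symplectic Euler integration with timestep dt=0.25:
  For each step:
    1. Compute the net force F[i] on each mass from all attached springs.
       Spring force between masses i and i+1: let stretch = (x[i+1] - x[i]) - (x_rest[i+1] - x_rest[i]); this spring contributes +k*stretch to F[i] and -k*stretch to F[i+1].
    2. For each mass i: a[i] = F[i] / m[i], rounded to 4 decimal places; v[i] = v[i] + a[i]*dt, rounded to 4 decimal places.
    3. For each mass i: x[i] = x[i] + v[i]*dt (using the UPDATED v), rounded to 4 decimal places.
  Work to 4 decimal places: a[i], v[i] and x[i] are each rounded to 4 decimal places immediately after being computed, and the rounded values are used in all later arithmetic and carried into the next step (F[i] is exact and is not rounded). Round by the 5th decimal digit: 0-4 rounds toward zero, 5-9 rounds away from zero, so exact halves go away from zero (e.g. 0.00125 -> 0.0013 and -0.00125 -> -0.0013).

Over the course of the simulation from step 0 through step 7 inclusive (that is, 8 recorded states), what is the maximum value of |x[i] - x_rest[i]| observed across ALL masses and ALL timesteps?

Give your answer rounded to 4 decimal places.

Step 0: x=[4.0000 5.0000] v=[0.0000 0.0000]
Step 1: x=[3.5000 5.5000] v=[-2.0000 2.0000]
Step 2: x=[2.7500 6.2500] v=[-3.0000 3.0000]
Step 3: x=[2.1250 6.8750] v=[-2.5000 2.5000]
Step 4: x=[1.9375 7.0625] v=[-0.7500 0.7500]
Step 5: x=[2.2813 6.7188] v=[1.3750 -1.3750]
Step 6: x=[2.9844 6.0157] v=[2.8125 -2.8125]
Step 7: x=[3.6954 5.3048] v=[2.8438 -2.8438]
Max displacement = 1.0625

Answer: 1.0625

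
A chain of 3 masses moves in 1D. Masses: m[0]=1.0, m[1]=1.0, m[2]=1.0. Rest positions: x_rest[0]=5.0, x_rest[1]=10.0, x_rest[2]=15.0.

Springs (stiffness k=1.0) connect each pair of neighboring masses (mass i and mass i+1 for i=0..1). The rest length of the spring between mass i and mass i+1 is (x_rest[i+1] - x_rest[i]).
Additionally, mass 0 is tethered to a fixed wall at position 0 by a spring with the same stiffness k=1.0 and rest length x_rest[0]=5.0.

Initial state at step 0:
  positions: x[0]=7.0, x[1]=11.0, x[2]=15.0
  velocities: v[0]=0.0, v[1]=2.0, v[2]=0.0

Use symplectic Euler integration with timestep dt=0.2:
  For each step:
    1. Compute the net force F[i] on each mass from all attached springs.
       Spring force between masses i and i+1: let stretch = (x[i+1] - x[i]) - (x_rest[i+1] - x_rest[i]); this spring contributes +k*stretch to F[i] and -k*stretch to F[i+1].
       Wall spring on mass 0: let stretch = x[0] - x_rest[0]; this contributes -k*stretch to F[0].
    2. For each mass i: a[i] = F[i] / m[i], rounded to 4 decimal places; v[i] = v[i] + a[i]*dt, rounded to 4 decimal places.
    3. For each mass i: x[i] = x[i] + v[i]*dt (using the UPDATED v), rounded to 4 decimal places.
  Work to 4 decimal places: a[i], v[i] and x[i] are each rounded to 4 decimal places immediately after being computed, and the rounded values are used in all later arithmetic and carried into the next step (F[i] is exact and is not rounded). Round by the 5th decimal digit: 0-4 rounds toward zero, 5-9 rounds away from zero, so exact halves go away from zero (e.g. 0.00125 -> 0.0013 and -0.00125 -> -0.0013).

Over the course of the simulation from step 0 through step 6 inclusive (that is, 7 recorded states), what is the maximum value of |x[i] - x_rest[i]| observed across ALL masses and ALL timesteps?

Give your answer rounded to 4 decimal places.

Answer: 2.3402

Derivation:
Step 0: x=[7.0000 11.0000 15.0000] v=[0.0000 2.0000 0.0000]
Step 1: x=[6.8800 11.4000 15.0400] v=[-0.6000 2.0000 0.2000]
Step 2: x=[6.6656 11.7648 15.1344] v=[-1.0720 1.8240 0.4720]
Step 3: x=[6.3885 12.0604 15.2940] v=[-1.3853 1.4781 0.7981]
Step 4: x=[6.0828 12.2585 15.5243] v=[-1.5286 0.9904 1.1514]
Step 5: x=[5.7808 12.3402 15.8239] v=[-1.5100 0.4084 1.4982]
Step 6: x=[5.5099 12.2989 16.1842] v=[-1.3543 -0.2067 1.8015]
Max displacement = 2.3402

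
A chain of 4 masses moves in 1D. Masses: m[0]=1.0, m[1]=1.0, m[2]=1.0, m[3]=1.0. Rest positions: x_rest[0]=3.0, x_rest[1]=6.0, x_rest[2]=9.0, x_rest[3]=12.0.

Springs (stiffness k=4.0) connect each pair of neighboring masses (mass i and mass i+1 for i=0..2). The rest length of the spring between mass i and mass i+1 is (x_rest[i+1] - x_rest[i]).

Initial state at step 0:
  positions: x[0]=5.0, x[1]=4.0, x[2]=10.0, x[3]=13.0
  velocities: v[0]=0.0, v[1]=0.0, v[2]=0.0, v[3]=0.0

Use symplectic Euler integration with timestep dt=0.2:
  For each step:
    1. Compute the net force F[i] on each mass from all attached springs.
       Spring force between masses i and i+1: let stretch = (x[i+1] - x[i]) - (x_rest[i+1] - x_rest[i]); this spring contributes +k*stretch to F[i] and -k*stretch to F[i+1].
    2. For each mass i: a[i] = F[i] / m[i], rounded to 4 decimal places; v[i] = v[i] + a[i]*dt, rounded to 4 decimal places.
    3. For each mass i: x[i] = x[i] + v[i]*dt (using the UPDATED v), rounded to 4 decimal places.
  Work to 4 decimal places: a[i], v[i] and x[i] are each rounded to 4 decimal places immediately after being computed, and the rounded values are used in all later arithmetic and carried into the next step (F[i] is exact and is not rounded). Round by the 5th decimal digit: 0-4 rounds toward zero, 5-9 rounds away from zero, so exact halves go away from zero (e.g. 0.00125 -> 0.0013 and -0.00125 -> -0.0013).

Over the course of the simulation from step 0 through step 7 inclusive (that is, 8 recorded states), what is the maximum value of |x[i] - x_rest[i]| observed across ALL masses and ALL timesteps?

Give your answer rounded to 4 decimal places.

Answer: 2.8881

Derivation:
Step 0: x=[5.0000 4.0000 10.0000 13.0000] v=[0.0000 0.0000 0.0000 0.0000]
Step 1: x=[4.3600 5.1200 9.5200 13.0000] v=[-3.2000 5.6000 -2.4000 0.0000]
Step 2: x=[3.3616 6.8224 8.8928 12.9232] v=[-4.9920 8.5120 -3.1360 -0.3840]
Step 3: x=[2.4369 8.3023 8.5792 12.6815] v=[-4.6234 7.3997 -1.5680 -1.2083]
Step 4: x=[1.9707 8.8881 8.8777 12.2635] v=[-2.3311 2.9289 1.4923 -2.0901]
Step 5: x=[2.1313 8.3654 9.7196 11.7838] v=[0.8028 -2.6133 4.2093 -2.3987]
Step 6: x=[2.8093 7.0620 10.6751 11.4538] v=[3.3901 -6.5172 4.7773 -1.6501]
Step 7: x=[3.6878 5.6562 11.1771 11.4792] v=[4.3923 -7.0289 2.5098 0.1269]
Max displacement = 2.8881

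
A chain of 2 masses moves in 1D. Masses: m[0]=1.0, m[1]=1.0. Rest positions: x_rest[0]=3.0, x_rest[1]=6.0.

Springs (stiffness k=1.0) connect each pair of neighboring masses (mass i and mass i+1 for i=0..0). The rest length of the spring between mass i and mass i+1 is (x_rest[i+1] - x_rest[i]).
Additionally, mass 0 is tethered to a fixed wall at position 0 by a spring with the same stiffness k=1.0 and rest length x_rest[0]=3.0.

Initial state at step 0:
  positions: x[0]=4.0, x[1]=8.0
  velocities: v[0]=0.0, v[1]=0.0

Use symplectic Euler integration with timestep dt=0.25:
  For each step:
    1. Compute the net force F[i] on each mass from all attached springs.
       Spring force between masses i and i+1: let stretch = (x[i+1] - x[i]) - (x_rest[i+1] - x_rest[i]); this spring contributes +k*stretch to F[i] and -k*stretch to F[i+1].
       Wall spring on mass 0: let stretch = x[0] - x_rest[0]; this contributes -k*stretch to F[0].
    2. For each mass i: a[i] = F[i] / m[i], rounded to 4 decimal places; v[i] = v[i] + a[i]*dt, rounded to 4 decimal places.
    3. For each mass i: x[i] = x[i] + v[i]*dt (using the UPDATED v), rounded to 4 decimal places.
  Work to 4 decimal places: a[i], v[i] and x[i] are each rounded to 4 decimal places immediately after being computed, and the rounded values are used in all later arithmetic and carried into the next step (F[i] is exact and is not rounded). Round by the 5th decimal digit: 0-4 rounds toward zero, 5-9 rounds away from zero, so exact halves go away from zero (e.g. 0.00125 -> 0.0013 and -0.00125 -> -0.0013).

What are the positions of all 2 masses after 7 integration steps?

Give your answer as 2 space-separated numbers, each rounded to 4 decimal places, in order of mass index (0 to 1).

Step 0: x=[4.0000 8.0000] v=[0.0000 0.0000]
Step 1: x=[4.0000 7.9375] v=[0.0000 -0.2500]
Step 2: x=[3.9961 7.8164] v=[-0.0156 -0.4844]
Step 3: x=[3.9812 7.6440] v=[-0.0596 -0.6895]
Step 4: x=[3.9464 7.4302] v=[-0.1392 -0.8552]
Step 5: x=[3.8827 7.1862] v=[-0.2549 -0.9762]
Step 6: x=[3.7828 6.9232] v=[-0.3997 -1.0521]
Step 7: x=[3.6427 6.6514] v=[-0.5603 -1.0872]

Answer: 3.6427 6.6514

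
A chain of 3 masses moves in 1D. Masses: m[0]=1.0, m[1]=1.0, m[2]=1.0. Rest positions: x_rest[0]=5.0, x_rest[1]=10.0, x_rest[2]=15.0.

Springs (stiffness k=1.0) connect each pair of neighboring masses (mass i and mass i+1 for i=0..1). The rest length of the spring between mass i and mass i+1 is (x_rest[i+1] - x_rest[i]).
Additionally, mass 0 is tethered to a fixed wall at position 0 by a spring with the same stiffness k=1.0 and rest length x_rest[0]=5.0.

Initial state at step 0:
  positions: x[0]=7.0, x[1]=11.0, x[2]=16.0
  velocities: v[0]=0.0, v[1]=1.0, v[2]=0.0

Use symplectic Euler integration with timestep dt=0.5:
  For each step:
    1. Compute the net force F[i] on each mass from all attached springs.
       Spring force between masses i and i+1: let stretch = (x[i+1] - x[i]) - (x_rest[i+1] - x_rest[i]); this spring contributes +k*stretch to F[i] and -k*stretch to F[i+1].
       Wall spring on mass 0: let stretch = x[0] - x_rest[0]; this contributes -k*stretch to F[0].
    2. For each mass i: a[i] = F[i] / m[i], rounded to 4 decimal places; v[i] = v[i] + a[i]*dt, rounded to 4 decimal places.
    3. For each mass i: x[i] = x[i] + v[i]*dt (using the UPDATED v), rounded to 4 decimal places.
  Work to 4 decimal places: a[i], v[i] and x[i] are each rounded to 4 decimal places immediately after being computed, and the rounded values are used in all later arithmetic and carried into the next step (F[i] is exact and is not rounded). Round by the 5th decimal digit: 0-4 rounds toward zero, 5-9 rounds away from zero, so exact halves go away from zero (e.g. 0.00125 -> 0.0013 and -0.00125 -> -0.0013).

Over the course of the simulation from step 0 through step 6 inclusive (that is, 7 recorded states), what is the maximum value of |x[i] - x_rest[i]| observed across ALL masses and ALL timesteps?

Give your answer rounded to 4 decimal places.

Step 0: x=[7.0000 11.0000 16.0000] v=[0.0000 1.0000 0.0000]
Step 1: x=[6.2500 11.7500 16.0000] v=[-1.5000 1.5000 0.0000]
Step 2: x=[5.3125 12.1875 16.1875] v=[-1.8750 0.8750 0.3750]
Step 3: x=[4.7656 11.9063 16.6250] v=[-1.0938 -0.5625 0.8750]
Step 4: x=[4.8125 11.0196 17.1329] v=[0.0938 -1.7735 1.0157]
Step 5: x=[5.2081 10.1094 17.3625] v=[0.7911 -1.8204 0.4591]
Step 6: x=[5.5270 9.7872 17.0288] v=[0.6377 -0.6445 -0.6675]
Max displacement = 2.3625

Answer: 2.3625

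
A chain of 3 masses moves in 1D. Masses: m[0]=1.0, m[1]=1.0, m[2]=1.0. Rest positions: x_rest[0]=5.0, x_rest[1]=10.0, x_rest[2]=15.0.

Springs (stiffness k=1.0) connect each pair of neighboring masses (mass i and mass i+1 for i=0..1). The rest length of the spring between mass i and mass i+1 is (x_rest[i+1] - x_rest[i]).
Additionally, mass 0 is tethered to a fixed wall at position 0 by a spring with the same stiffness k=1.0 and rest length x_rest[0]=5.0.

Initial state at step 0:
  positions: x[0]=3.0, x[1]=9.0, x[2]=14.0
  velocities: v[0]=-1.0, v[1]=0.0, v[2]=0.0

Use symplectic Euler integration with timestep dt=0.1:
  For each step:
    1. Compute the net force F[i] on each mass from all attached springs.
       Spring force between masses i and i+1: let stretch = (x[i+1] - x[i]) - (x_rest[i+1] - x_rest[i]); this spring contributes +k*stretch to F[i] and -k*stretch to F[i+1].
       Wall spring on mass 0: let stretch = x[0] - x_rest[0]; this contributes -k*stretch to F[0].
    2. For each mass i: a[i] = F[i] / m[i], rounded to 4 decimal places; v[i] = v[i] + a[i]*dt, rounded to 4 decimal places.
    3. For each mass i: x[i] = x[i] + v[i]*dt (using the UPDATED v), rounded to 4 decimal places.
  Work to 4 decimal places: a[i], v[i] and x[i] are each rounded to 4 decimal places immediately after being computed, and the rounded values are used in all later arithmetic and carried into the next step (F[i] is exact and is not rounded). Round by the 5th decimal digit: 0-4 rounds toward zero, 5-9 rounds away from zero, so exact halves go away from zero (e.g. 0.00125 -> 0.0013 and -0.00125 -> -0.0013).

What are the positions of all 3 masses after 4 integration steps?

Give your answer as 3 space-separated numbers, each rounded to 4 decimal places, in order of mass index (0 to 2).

Step 0: x=[3.0000 9.0000 14.0000] v=[-1.0000 0.0000 0.0000]
Step 1: x=[2.9300 8.9900 14.0000] v=[-0.7000 -0.1000 0.0000]
Step 2: x=[2.8913 8.9695 13.9999] v=[-0.3870 -0.2050 -0.0010]
Step 3: x=[2.8845 8.9385 13.9995] v=[-0.0683 -0.3098 -0.0040]
Step 4: x=[2.9094 8.8976 13.9985] v=[0.2487 -0.4091 -0.0101]

Answer: 2.9094 8.8976 13.9985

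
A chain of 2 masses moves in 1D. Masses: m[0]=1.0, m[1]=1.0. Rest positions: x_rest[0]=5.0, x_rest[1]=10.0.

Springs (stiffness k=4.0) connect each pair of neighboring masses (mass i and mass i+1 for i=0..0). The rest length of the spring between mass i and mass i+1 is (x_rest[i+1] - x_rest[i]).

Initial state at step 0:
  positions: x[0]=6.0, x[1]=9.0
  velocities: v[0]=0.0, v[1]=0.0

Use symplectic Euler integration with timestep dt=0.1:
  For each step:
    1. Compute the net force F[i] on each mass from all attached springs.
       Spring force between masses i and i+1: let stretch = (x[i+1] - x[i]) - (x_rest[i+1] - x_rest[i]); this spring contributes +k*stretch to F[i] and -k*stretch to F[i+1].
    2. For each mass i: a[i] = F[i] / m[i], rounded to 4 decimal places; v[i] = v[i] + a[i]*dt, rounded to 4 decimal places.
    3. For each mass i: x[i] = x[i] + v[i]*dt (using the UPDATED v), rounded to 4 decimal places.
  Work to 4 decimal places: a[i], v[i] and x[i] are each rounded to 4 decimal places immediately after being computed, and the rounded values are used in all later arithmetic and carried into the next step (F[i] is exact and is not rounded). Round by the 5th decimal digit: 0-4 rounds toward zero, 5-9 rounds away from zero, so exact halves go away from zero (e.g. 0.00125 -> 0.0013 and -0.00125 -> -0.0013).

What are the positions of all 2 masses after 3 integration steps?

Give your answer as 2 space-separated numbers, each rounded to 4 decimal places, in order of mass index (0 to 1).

Answer: 5.5515 9.4485

Derivation:
Step 0: x=[6.0000 9.0000] v=[0.0000 0.0000]
Step 1: x=[5.9200 9.0800] v=[-0.8000 0.8000]
Step 2: x=[5.7664 9.2336] v=[-1.5360 1.5360]
Step 3: x=[5.5515 9.4485] v=[-2.1491 2.1491]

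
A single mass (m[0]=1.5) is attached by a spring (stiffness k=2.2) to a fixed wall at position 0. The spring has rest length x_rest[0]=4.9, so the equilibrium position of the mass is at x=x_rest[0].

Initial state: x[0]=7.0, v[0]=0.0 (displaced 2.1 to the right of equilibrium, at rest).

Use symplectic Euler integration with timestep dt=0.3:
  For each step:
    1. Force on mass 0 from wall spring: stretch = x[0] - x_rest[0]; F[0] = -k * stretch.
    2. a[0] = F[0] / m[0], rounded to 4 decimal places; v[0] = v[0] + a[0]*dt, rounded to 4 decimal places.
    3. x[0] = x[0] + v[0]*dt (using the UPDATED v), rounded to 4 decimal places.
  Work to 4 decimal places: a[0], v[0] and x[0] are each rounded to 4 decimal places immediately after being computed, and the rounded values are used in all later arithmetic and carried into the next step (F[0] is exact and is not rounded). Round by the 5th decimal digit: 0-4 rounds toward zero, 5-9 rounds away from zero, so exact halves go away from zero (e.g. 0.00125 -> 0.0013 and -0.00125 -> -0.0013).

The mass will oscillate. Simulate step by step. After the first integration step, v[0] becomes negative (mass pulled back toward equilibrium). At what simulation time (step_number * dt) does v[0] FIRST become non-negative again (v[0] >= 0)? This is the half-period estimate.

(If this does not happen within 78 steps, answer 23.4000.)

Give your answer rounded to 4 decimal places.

Step 0: x=[7.0000] v=[0.0000]
Step 1: x=[6.7228] v=[-0.9240]
Step 2: x=[6.2050] v=[-1.7260]
Step 3: x=[5.5149] v=[-2.3002]
Step 4: x=[4.7437] v=[-2.5708]
Step 5: x=[3.9931] v=[-2.5020]
Step 6: x=[3.3622] v=[-2.1030]
Step 7: x=[2.9343] v=[-1.4264]
Step 8: x=[2.7659] v=[-0.5615]
Step 9: x=[2.8792] v=[0.3775]
First v>=0 after going negative at step 9, time=2.7000

Answer: 2.7000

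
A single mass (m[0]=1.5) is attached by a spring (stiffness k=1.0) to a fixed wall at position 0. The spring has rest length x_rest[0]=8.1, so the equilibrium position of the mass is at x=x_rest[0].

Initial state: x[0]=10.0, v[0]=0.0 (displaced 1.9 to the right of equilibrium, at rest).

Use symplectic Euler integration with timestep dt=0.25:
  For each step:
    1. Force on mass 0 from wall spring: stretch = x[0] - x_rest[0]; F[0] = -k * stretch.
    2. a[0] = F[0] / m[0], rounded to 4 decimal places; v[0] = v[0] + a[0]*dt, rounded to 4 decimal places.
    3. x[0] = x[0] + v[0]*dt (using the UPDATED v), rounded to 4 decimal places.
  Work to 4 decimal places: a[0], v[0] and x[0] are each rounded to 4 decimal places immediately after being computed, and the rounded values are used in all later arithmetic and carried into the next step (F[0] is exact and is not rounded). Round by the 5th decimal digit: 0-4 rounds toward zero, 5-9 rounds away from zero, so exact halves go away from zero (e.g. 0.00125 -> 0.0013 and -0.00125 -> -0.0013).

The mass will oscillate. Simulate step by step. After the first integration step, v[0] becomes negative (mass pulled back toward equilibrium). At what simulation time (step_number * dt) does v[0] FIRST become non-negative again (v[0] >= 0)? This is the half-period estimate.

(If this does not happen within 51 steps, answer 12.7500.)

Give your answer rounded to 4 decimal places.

Step 0: x=[10.0000] v=[0.0000]
Step 1: x=[9.9208] v=[-0.3167]
Step 2: x=[9.7658] v=[-0.6202]
Step 3: x=[9.5414] v=[-0.8978]
Step 4: x=[9.2569] v=[-1.1380]
Step 5: x=[8.9242] v=[-1.3308]
Step 6: x=[8.5572] v=[-1.4682]
Step 7: x=[8.1711] v=[-1.5444]
Step 8: x=[7.7820] v=[-1.5563]
Step 9: x=[7.4062] v=[-1.5033]
Step 10: x=[7.0593] v=[-1.3877]
Step 11: x=[6.7557] v=[-1.2143]
Step 12: x=[6.5081] v=[-0.9903]
Step 13: x=[6.3269] v=[-0.7250]
Step 14: x=[6.2195] v=[-0.4295]
Step 15: x=[6.1905] v=[-0.1161]
Step 16: x=[6.2411] v=[0.2022]
First v>=0 after going negative at step 16, time=4.0000

Answer: 4.0000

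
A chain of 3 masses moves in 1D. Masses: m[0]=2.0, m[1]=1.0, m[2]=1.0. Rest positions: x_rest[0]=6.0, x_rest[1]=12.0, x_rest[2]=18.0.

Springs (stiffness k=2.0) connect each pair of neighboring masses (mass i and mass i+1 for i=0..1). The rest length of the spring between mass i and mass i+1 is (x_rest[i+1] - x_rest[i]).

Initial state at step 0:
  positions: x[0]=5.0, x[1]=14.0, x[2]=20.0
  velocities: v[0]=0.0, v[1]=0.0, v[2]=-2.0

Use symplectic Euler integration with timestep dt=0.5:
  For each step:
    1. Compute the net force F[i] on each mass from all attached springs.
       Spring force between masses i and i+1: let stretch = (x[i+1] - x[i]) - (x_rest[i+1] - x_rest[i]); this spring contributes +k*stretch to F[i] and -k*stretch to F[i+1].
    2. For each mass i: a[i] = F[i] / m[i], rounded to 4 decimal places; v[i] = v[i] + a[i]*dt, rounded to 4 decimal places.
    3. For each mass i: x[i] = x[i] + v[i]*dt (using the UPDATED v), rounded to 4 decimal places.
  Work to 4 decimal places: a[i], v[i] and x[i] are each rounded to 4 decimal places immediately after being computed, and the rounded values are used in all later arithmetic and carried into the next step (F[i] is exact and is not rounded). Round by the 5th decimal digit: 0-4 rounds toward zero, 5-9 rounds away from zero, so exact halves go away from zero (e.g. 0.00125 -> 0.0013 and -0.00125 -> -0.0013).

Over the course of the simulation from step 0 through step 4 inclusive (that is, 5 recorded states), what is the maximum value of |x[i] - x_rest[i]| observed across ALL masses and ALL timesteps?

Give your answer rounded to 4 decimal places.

Step 0: x=[5.0000 14.0000 20.0000] v=[0.0000 0.0000 -2.0000]
Step 1: x=[5.7500 12.5000 19.0000] v=[1.5000 -3.0000 -2.0000]
Step 2: x=[6.6875 10.8750 17.7500] v=[1.8750 -3.2500 -2.5000]
Step 3: x=[7.1719 10.5938 16.0625] v=[0.9688 -0.5625 -3.3750]
Step 4: x=[7.0118 11.3360 14.6407] v=[-0.3203 1.4843 -2.8437]
Max displacement = 3.3593

Answer: 3.3593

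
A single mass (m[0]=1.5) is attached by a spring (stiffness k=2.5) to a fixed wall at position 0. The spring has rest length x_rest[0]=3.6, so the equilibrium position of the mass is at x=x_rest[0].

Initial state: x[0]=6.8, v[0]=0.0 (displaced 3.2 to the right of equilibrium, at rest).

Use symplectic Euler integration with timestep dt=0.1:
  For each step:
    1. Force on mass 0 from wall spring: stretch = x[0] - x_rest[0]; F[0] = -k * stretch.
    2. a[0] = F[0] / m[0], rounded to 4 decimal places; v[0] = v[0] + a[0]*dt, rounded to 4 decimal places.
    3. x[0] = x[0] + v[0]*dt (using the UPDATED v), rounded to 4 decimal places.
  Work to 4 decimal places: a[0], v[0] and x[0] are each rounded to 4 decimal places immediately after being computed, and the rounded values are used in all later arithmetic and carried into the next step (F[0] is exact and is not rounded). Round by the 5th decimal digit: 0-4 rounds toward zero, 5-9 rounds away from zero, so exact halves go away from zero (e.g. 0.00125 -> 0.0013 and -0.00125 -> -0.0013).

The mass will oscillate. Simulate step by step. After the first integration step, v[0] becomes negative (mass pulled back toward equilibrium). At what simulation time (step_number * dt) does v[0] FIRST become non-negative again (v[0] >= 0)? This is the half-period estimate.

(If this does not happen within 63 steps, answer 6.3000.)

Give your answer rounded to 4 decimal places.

Step 0: x=[6.8000] v=[0.0000]
Step 1: x=[6.7467] v=[-0.5333]
Step 2: x=[6.6409] v=[-1.0578]
Step 3: x=[6.4844] v=[-1.5646]
Step 4: x=[6.2799] v=[-2.0453]
Step 5: x=[6.0307] v=[-2.4920]
Step 6: x=[5.7410] v=[-2.8971]
Step 7: x=[5.4156] v=[-3.2539]
Step 8: x=[5.0600] v=[-3.5565]
Step 9: x=[4.6800] v=[-3.7998]
Step 10: x=[4.2820] v=[-3.9798]
Step 11: x=[3.8727] v=[-4.0935]
Step 12: x=[3.4588] v=[-4.1390]
Step 13: x=[3.0473] v=[-4.1155]
Step 14: x=[2.6450] v=[-4.0234]
Step 15: x=[2.2586] v=[-3.8642]
Step 16: x=[1.8945] v=[-3.6406]
Step 17: x=[1.5589] v=[-3.3564]
Step 18: x=[1.2573] v=[-3.0162]
Step 19: x=[0.9947] v=[-2.6258]
Step 20: x=[0.7755] v=[-2.1916]
Step 21: x=[0.6034] v=[-1.7209]
Step 22: x=[0.4813] v=[-1.2215]
Step 23: x=[0.4111] v=[-0.7017]
Step 24: x=[0.3941] v=[-0.1702]
Step 25: x=[0.4305] v=[0.3641]
First v>=0 after going negative at step 25, time=2.5000

Answer: 2.5000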